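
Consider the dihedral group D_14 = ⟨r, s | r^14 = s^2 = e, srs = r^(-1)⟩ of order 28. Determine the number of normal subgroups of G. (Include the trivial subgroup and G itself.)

G has 28 subgroups. Checking conjugation-invariance by order — order 1: 1/1 normal; order 2: 1/15 normal; order 4: 0/7 normal; order 7: 1/1 normal; order 14: 3/3 normal; order 28: 1/1 normal.
Total normal subgroups: 7.

7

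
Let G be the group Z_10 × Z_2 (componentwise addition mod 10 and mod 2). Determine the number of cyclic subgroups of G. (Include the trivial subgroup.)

8

Each element a generates a cyclic subgroup ⟨a⟩; distinct elements may generate the same one (a cyclic group of order d has φ(d) generators).
Cyclic subgroups by order — order 1: 1; order 2: 3; order 5: 1; order 10: 3.
Total: 8.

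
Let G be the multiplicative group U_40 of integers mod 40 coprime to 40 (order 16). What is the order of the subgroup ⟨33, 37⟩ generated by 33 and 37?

8

|⟨33⟩| = 4 and |⟨37⟩| = 4, so |H| is a multiple of lcm(4, 4) = 4 and divides |G| = 16.
Closing under the operation: H = {1, 9, 13, 17, 21, 29, 33, 37}, so |H| = 8.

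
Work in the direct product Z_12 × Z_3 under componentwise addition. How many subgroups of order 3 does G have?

4

|G| = 36 and 3 | 36, so subgroups of order 3 are possible by Lagrange.
The subgroups of order 3 are: {(0,0), (0,1), (0,2)}; {(0,0), (4,0), (8,0)}; {(0,0), (4,1), (8,2)}; {(0,0), (4,2), (8,1)}.
So G has 4 subgroups of order 3.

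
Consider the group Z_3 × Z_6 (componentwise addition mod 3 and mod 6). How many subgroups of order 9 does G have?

1

|G| = 18 and 9 | 18, so subgroups of order 9 are possible by Lagrange.
The subgroups of order 9 are: {(0,0), (0,2), (0,4), (1,0), (1,2), (1,4), (2,0), (2,2), (2,4)}.
So G has 1 subgroup of order 9.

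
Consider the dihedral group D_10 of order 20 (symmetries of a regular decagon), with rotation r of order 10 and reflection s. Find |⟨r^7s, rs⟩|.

10

|⟨r^7s⟩| = 2 and |⟨rs⟩| = 2, so |H| is a multiple of lcm(2, 2) = 2 and divides |G| = 20.
Closing under the operation: H = {e, r^2, r^4, r^6, r^8, rs, r^3s, r^5s, r^7s, r^9s}, so |H| = 10.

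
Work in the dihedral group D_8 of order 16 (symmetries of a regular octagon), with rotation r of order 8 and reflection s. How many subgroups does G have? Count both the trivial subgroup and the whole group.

19

|G| = 16, so by Lagrange every subgroup order divides 16. Divisors: 1, 2, 4, 8, 16.
Subgroups by order — order 1: 1; order 2: 9; order 4: 5; order 8: 3; order 16: 1.
Total: 1 + 9 + 5 + 3 + 1 = 19.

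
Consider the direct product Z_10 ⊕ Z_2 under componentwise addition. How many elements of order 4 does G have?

0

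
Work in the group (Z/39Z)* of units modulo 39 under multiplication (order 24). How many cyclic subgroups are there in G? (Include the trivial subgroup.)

Group the elements of G by the cyclic subgroup they generate; each cyclic subgroup of order d accounts for φ(d) elements.
Cyclic subgroups by order — order 1: 1; order 2: 3; order 3: 1; order 4: 2; order 6: 3; order 12: 2.
Total: 12.

12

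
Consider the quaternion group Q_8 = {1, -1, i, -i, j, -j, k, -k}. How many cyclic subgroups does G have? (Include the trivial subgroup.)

5

Each element a generates a cyclic subgroup ⟨a⟩; distinct elements may generate the same one (a cyclic group of order d has φ(d) generators).
Cyclic subgroups by order — order 1: 1; order 2: 1; order 4: 3.
Total: 5.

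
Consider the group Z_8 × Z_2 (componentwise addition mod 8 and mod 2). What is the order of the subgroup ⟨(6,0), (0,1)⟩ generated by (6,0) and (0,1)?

|⟨(6,0)⟩| = 4 and |⟨(0,1)⟩| = 2, so |H| is a multiple of lcm(4, 2) = 4 and divides |G| = 16.
Closing under the operation: H = {(0,0), (0,1), (2,0), (2,1), (4,0), (4,1), (6,0), (6,1)}, so |H| = 8.

8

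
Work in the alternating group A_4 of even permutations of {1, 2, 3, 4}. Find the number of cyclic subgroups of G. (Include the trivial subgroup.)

8

Group the elements of G by the cyclic subgroup they generate; each cyclic subgroup of order d accounts for φ(d) elements.
Cyclic subgroups by order — order 1: 1; order 2: 3; order 3: 4.
Total: 8.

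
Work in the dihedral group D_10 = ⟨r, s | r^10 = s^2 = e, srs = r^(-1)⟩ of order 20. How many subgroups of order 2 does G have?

|G| = 20 and 2 | 20, so subgroups of order 2 are possible by Lagrange.
The subgroups of order 2 are: {e, r^2s}; {e, r^3s}; {e, r^4s}; {e, r^5}; … (11 in all).
So G has 11 subgroups of order 2.

11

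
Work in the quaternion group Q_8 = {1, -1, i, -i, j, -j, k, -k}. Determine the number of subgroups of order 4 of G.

|G| = 8 and 4 | 8, so subgroups of order 4 are possible by Lagrange.
The subgroups of order 4 are: {1, -1, i, -i}; {1, -1, j, -j}; {1, -1, k, -k}.
So G has 3 subgroups of order 4.

3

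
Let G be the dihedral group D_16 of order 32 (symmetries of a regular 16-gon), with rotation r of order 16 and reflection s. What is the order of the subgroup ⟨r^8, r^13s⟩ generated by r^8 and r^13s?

|⟨r^8⟩| = 2 and |⟨r^13s⟩| = 2, so |H| is a multiple of lcm(2, 2) = 2 and divides |G| = 32.
Closing under the operation: H = {e, r^8, r^5s, r^13s}, so |H| = 4.

4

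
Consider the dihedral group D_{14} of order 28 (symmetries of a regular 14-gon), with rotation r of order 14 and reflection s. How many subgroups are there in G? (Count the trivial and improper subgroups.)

28

|G| = 28, so by Lagrange every subgroup order divides 28. Divisors: 1, 2, 4, 7, 14, 28.
Subgroups by order — order 1: 1; order 2: 15; order 4: 7; order 7: 1; order 14: 3; order 28: 1.
Total: 1 + 15 + 7 + 1 + 3 + 1 = 28.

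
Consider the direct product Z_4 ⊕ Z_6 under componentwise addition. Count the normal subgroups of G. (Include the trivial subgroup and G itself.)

G is abelian, so every subgroup is normal.
G has 16 subgroups in total, hence 16 normal subgroups.

16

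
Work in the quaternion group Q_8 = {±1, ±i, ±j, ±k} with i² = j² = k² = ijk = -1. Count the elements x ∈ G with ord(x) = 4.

6

The elements of order 4 are: i, -i, j, -j, k, -k.
That's 6.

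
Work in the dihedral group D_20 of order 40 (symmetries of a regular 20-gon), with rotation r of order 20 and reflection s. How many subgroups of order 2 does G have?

21

|G| = 40 and 2 | 40, so subgroups of order 2 are possible by Lagrange.
The subgroups of order 2 are: {e, r^10}; {e, r^10s}; {e, r^11s}; {e, r^12s}; … (21 in all).
So G has 21 subgroups of order 2.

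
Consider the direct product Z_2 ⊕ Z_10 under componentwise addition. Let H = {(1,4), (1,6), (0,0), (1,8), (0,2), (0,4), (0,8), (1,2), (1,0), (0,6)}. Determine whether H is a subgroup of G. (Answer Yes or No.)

|H| = 10 divides |G| = 20, consistent with Lagrange.
H contains the identity, every element's inverse is in H, and H is closed under +: it is a subgroup.
In fact H = ⟨(1,2)⟩.

Yes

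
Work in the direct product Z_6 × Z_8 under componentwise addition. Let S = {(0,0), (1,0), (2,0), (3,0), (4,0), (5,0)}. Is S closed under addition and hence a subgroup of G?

Yes

|S| = 6 divides |G| = 48, consistent with Lagrange.
S contains the identity, every element's inverse is in S, and S is closed under +: it is a subgroup.
In fact S = ⟨(5,0)⟩.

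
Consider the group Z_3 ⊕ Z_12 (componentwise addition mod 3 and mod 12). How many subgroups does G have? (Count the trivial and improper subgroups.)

|G| = 36, so by Lagrange every subgroup order divides 36. Divisors: 1, 2, 3, 4, 6, 9, 12, 18, 36.
Subgroups by order — order 1: 1; order 2: 1; order 3: 4; order 4: 1; order 6: 4; order 9: 1; order 12: 4; order 18: 1; order 36: 1.
Total: 1 + 1 + 4 + 1 + 4 + 1 + 4 + 1 + 1 = 18.

18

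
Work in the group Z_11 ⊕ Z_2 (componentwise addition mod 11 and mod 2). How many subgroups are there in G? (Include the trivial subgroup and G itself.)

|G| = 22, so by Lagrange every subgroup order divides 22. Divisors: 1, 2, 11, 22.
Subgroups by order — order 1: 1; order 2: 1; order 11: 1; order 22: 1.
Total: 1 + 1 + 1 + 1 = 4.

4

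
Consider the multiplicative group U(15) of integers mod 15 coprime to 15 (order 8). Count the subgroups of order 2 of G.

3

|G| = 8 and 2 | 8, so subgroups of order 2 are possible by Lagrange.
The subgroups of order 2 are: {1, 11}; {1, 14}; {1, 4}.
So G has 3 subgroups of order 2.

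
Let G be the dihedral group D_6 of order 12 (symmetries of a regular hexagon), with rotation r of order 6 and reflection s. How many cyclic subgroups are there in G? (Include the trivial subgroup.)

Group the elements of G by the cyclic subgroup they generate; each cyclic subgroup of order d accounts for φ(d) elements.
Cyclic subgroups by order — order 1: 1; order 2: 7; order 3: 1; order 6: 1.
Total: 10.

10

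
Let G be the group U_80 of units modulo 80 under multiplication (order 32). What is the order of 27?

4

Compute successive powers of 27 mod 80: 27, 9, 3, 1; 27^4 ≡ 1 (mod 80).
So |⟨27⟩| = 4.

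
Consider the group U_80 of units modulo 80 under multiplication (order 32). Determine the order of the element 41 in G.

2

Compute successive powers of 41 mod 80: 41, 1; 41^2 ≡ 1 (mod 80).
So |⟨41⟩| = 2.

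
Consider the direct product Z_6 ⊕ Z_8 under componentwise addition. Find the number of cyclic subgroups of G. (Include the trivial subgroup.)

A cyclic subgroup of order d is generated by each of its φ(d) elements of order d, so the cyclic subgroups of order d number (#elements of order d)/φ(d).
Cyclic subgroups by order — order 1: 1; order 2: 3; order 3: 1; order 4: 2; order 6: 3; order 8: 2; order 12: 2; order 24: 2.
Total: 16.

16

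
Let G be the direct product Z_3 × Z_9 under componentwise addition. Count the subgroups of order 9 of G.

|G| = 27 and 9 | 27, so subgroups of order 9 are possible by Lagrange.
The subgroups of order 9 are: {(0,0), (0,1), (0,2), (0,3), (0,4), (0,5), (0,6), (0,7), (0,8)}; {(0,0), (0,3), (0,6), (1,0), (1,3), (1,6), (2,0), (2,3), (2,6)}; {(0,0), (0,3), (0,6), (1,1), (1,4), (1,7), (2,2), (2,5), (2,8)}; {(0,0), (0,3), (0,6), (1,2), (1,5), (1,8), (2,1), (2,4), (2,7)}.
So G has 4 subgroups of order 9.

4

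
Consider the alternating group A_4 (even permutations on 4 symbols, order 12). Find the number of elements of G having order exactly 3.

The elements of order 3 are: (2 3 4), (2 4 3), (1 2 3), (1 2 4), (1 3 2), (1 3 4), (1 4 2), (1 4 3).
That's 8.

8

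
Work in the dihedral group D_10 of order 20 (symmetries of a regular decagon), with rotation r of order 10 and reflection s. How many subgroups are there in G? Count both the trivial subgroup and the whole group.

22

|G| = 20, so by Lagrange every subgroup order divides 20. Divisors: 1, 2, 4, 5, 10, 20.
Subgroups by order — order 1: 1; order 2: 11; order 4: 5; order 5: 1; order 10: 3; order 20: 1.
Total: 1 + 11 + 5 + 1 + 3 + 1 = 22.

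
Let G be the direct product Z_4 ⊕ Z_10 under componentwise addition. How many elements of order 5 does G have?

An element (a,b) has order lcm(ord(a), ord(b)); count pairs with lcm equal to 5.
Enumerating gives 4 such elements.

4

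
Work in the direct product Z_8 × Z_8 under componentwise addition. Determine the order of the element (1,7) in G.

8

The order of (1,7) in Z_8 × Z_8 is lcm(ord(1) in Z_8, ord(7) in Z_8).
ord(1) = 8 and ord(7) = 8, so |⟨(1,7)⟩| = lcm(8, 8) = 8.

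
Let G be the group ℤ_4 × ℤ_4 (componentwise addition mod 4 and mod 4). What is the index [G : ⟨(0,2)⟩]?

8

|⟨(0,2)⟩| = 2 and |G| = 16.
By Lagrange, [G : H] = |G|/|H| = 16/2 = 8.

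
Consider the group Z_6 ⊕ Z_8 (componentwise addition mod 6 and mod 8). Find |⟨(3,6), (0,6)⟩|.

|⟨(3,6)⟩| = 4 and |⟨(0,6)⟩| = 4, so |H| is a multiple of lcm(4, 4) = 4 and divides |G| = 48.
Closing under the operation: H = {(0,0), (0,2), (0,4), (0,6), (3,0), (3,2), (3,4), (3,6)}, so |H| = 8.

8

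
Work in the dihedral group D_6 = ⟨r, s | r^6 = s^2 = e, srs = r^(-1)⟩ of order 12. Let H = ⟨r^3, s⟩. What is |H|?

|⟨r^3⟩| = 2 and |⟨s⟩| = 2, so |H| is a multiple of lcm(2, 2) = 2 and divides |G| = 12.
Closing under the operation: H = {e, r^3, s, r^3s}, so |H| = 4.

4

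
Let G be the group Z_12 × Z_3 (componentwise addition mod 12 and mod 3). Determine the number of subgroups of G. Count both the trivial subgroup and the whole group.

18

|G| = 36, so by Lagrange every subgroup order divides 36. Divisors: 1, 2, 3, 4, 6, 9, 12, 18, 36.
Subgroups by order — order 1: 1; order 2: 1; order 3: 4; order 4: 1; order 6: 4; order 9: 1; order 12: 4; order 18: 1; order 36: 1.
Total: 1 + 1 + 4 + 1 + 4 + 1 + 4 + 1 + 1 = 18.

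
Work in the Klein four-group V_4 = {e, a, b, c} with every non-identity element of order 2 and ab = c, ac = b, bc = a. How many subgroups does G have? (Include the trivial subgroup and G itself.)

|G| = 4, so by Lagrange every subgroup order divides 4. Divisors: 1, 2, 4.
Subgroups by order — order 1: 1; order 2: 3; order 4: 1.
Total: 1 + 3 + 1 = 5.

5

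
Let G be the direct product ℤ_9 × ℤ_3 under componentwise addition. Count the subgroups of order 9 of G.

4

|G| = 27 and 9 | 27, so subgroups of order 9 are possible by Lagrange.
The subgroups of order 9 are: {(0,0), (0,1), (0,2), (3,0), (3,1), (3,2), (6,0), (6,1), (6,2)}; {(0,0), (1,0), (2,0), (3,0), (4,0), (5,0), (6,0), (7,0), (8,0)}; {(0,0), (1,1), (2,2), (3,0), (4,1), (5,2), (6,0), (7,1), (8,2)}; {(0,0), (1,2), (2,1), (3,0), (4,2), (5,1), (6,0), (7,2), (8,1)}.
So G has 4 subgroups of order 9.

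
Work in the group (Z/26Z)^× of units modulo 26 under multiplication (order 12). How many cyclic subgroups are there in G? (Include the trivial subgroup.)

Each element a generates a cyclic subgroup ⟨a⟩; distinct elements may generate the same one (a cyclic group of order d has φ(d) generators).
Cyclic subgroups by order — order 1: 1; order 2: 1; order 3: 1; order 4: 1; order 6: 1; order 12: 1.
Total: 6.

6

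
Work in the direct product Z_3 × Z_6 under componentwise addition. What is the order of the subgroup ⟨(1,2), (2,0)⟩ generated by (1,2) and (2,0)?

9

|⟨(1,2)⟩| = 3 and |⟨(2,0)⟩| = 3, so |H| is a multiple of lcm(3, 3) = 3 and divides |G| = 18.
Closing under the operation: H = {(0,0), (0,2), (0,4), (1,0), (1,2), (1,4), (2,0), (2,2), (2,4)}, so |H| = 9.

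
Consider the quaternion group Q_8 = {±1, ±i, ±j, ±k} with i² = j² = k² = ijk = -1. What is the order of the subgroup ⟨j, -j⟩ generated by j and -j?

|⟨j⟩| = 4 and |⟨-j⟩| = 4, so |H| is a multiple of lcm(4, 4) = 4 and divides |G| = 8.
Closing under the operation: H = {1, -1, j, -j}, so |H| = 4.

4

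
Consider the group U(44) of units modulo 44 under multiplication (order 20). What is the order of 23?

2

Compute successive powers of 23 mod 44: 23, 1; 23^2 ≡ 1 (mod 44).
So |⟨23⟩| = 2.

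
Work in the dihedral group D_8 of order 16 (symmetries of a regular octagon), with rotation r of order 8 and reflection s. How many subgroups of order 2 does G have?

|G| = 16 and 2 | 16, so subgroups of order 2 are possible by Lagrange.
The subgroups of order 2 are: {e, r^2s}; {e, r^3s}; {e, r^4}; {e, r^4s}; … (9 in all).
So G has 9 subgroups of order 2.

9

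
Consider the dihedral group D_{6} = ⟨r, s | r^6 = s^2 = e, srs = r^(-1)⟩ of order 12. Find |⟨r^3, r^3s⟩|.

4

|⟨r^3⟩| = 2 and |⟨r^3s⟩| = 2, so |H| is a multiple of lcm(2, 2) = 2 and divides |G| = 12.
Closing under the operation: H = {e, r^3, s, r^3s}, so |H| = 4.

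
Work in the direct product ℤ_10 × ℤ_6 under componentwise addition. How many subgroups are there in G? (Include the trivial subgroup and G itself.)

20

|G| = 60, so by Lagrange every subgroup order divides 60. Divisors: 1, 2, 3, 4, 5, 6, 10, 12, 15, 20, 30, 60.
Subgroups by order — order 1: 1; order 2: 3; order 3: 1; order 4: 1; order 5: 1; order 6: 3; order 10: 3; order 12: 1; order 15: 1; order 20: 1; order 30: 3; order 60: 1.
Total: 1 + 3 + 1 + 1 + 1 + 3 + 3 + 1 + 1 + 1 + 3 + 1 = 20.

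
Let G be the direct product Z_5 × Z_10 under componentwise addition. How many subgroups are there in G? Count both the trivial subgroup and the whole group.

|G| = 50, so by Lagrange every subgroup order divides 50. Divisors: 1, 2, 5, 10, 25, 50.
Subgroups by order — order 1: 1; order 2: 1; order 5: 6; order 10: 6; order 25: 1; order 50: 1.
Total: 1 + 1 + 6 + 6 + 1 + 1 = 16.

16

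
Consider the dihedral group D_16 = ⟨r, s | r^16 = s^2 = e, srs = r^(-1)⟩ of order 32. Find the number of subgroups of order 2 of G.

17

|G| = 32 and 2 | 32, so subgroups of order 2 are possible by Lagrange.
The subgroups of order 2 are: {e, r^10s}; {e, r^11s}; {e, r^12s}; {e, r^13s}; … (17 in all).
So G has 17 subgroups of order 2.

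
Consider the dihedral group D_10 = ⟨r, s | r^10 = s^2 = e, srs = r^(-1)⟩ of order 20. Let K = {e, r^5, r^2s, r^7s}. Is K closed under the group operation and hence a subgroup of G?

|K| = 4 divides |G| = 20, consistent with Lagrange.
K contains the identity, every element's inverse is in K, and K is closed under ·: it is a subgroup.

Yes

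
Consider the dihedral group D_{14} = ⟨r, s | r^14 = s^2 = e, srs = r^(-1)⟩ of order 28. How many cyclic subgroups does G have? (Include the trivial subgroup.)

18

Group the elements of G by the cyclic subgroup they generate; each cyclic subgroup of order d accounts for φ(d) elements.
Cyclic subgroups by order — order 1: 1; order 2: 15; order 7: 1; order 14: 1.
Total: 18.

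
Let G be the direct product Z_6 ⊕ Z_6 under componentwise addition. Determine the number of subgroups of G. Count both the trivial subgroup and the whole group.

30

|G| = 36, so by Lagrange every subgroup order divides 36. Divisors: 1, 2, 3, 4, 6, 9, 12, 18, 36.
Subgroups by order — order 1: 1; order 2: 3; order 3: 4; order 4: 1; order 6: 12; order 9: 1; order 12: 4; order 18: 3; order 36: 1.
Total: 1 + 3 + 4 + 1 + 12 + 1 + 4 + 3 + 1 = 30.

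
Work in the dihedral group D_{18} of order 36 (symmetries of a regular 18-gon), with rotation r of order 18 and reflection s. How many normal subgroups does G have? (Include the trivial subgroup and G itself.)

9

G has 45 subgroups. Checking conjugation-invariance by order — order 1: 1/1 normal; order 2: 1/19 normal; order 3: 1/1 normal; order 4: 0/9 normal; order 6: 1/7 normal; order 9: 1/1 normal; order 12: 0/3 normal; order 18: 3/3 normal; order 36: 1/1 normal.
Total normal subgroups: 9.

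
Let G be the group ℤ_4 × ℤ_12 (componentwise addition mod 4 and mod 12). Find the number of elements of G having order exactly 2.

3

An element (a,b) has order lcm(ord(a), ord(b)); count pairs with lcm equal to 2.
Enumerating gives 3 such elements.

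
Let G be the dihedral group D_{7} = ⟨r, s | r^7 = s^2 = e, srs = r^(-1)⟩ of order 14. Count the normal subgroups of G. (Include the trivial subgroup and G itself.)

G has 10 subgroups. Checking conjugation-invariance by order — order 1: 1/1 normal; order 2: 0/7 normal; order 7: 1/1 normal; order 14: 1/1 normal.
Total normal subgroups: 3.

3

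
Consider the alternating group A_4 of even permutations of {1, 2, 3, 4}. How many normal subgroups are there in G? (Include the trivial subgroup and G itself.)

3

G has 10 subgroups. Checking conjugation-invariance by order — order 1: 1/1 normal; order 2: 0/3 normal; order 3: 0/4 normal; order 4: 1/1 normal; order 12: 1/1 normal.
Total normal subgroups: 3.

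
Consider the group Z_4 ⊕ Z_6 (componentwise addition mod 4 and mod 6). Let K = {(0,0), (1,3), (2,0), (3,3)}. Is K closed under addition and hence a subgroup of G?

|K| = 4 divides |G| = 24, consistent with Lagrange.
K contains the identity, every element's inverse is in K, and K is closed under +: it is a subgroup.
In fact K = ⟨(3,3)⟩.

Yes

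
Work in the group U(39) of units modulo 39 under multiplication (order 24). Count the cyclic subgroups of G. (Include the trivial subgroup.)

12

Group the elements of G by the cyclic subgroup they generate; each cyclic subgroup of order d accounts for φ(d) elements.
Cyclic subgroups by order — order 1: 1; order 2: 3; order 3: 1; order 4: 2; order 6: 3; order 12: 2.
Total: 12.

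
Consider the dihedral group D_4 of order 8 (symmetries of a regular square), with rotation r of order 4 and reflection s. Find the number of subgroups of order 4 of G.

|G| = 8 and 4 | 8, so subgroups of order 4 are possible by Lagrange.
The subgroups of order 4 are: {e, r, r^2, r^3}; {e, r^2, s, r^2s}; {e, r^2, rs, r^3s}.
So G has 3 subgroups of order 4.

3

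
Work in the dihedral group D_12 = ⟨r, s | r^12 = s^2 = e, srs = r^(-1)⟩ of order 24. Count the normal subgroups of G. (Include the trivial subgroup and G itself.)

G has 34 subgroups. Checking conjugation-invariance by order — order 1: 1/1 normal; order 2: 1/13 normal; order 3: 1/1 normal; order 4: 1/7 normal; order 6: 1/5 normal; order 8: 0/3 normal; order 12: 3/3 normal; order 24: 1/1 normal.
Total normal subgroups: 9.

9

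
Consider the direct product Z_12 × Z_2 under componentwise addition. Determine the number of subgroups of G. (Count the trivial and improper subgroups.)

|G| = 24, so by Lagrange every subgroup order divides 24. Divisors: 1, 2, 3, 4, 6, 8, 12, 24.
Subgroups by order — order 1: 1; order 2: 3; order 3: 1; order 4: 3; order 6: 3; order 8: 1; order 12: 3; order 24: 1.
Total: 1 + 3 + 1 + 3 + 3 + 1 + 3 + 1 = 16.

16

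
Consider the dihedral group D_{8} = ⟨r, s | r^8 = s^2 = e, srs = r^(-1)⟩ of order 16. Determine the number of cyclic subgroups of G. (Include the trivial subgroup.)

12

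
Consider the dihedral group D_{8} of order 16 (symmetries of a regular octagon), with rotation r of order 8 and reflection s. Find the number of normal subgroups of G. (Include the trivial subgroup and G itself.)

G has 19 subgroups. Checking conjugation-invariance by order — order 1: 1/1 normal; order 2: 1/9 normal; order 4: 1/5 normal; order 8: 3/3 normal; order 16: 1/1 normal.
Total normal subgroups: 7.

7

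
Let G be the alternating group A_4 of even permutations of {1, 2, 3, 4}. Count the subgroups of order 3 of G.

|G| = 12 and 3 | 12, so subgroups of order 3 are possible by Lagrange.
The subgroups of order 3 are: {e, (1 2 3), (1 3 2)}; {e, (1 2 4), (1 4 2)}; {e, (1 3 4), (1 4 3)}; {e, (2 3 4), (2 4 3)}.
So G has 4 subgroups of order 3.

4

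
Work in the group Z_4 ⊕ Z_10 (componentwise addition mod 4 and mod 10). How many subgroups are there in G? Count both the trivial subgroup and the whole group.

16

|G| = 40, so by Lagrange every subgroup order divides 40. Divisors: 1, 2, 4, 5, 8, 10, 20, 40.
Subgroups by order — order 1: 1; order 2: 3; order 4: 3; order 5: 1; order 8: 1; order 10: 3; order 20: 3; order 40: 1.
Total: 1 + 3 + 3 + 1 + 1 + 3 + 3 + 1 = 16.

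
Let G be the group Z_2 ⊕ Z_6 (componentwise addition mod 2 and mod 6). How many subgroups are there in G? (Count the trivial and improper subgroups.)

|G| = 12, so by Lagrange every subgroup order divides 12. Divisors: 1, 2, 3, 4, 6, 12.
Subgroups by order — order 1: 1; order 2: 3; order 3: 1; order 4: 1; order 6: 3; order 12: 1.
Total: 1 + 3 + 1 + 1 + 3 + 1 = 10.

10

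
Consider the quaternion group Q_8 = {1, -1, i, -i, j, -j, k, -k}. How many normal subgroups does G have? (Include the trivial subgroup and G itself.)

G has 6 subgroups. Checking conjugation-invariance by order — order 1: 1/1 normal; order 2: 1/1 normal; order 4: 3/3 normal; order 8: 1/1 normal.
Total normal subgroups: 6.

6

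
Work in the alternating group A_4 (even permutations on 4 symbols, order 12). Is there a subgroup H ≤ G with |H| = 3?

Yes

3 | 12. A subgroup of order 3 is {e, (1 2 3), (1 3 2)}.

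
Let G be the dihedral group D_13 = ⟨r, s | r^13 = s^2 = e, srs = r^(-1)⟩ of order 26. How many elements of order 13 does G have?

12

Enumerating element orders in G gives 12 elements of order 13.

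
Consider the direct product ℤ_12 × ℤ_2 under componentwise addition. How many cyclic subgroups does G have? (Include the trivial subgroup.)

12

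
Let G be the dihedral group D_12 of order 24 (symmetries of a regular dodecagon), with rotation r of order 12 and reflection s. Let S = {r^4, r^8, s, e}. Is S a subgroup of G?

No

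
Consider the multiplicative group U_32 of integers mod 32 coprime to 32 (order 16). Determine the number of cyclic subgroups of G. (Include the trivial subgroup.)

8

Each element a generates a cyclic subgroup ⟨a⟩; distinct elements may generate the same one (a cyclic group of order d has φ(d) generators).
Cyclic subgroups by order — order 1: 1; order 2: 3; order 4: 2; order 8: 2.
Total: 8.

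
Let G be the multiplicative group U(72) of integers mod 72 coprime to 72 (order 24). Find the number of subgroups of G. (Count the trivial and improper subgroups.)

32

|G| = 24, so by Lagrange every subgroup order divides 24. Divisors: 1, 2, 3, 4, 6, 8, 12, 24.
Subgroups by order — order 1: 1; order 2: 7; order 3: 1; order 4: 7; order 6: 7; order 8: 1; order 12: 7; order 24: 1.
Total: 1 + 7 + 1 + 7 + 7 + 1 + 7 + 1 = 32.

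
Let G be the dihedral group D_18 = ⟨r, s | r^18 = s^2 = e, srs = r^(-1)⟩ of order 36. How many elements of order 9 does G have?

6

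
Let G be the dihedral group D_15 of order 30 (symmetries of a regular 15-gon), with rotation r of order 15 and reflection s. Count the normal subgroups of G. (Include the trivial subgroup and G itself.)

G has 28 subgroups. Checking conjugation-invariance by order — order 1: 1/1 normal; order 2: 0/15 normal; order 3: 1/1 normal; order 5: 1/1 normal; order 6: 0/5 normal; order 10: 0/3 normal; order 15: 1/1 normal; order 30: 1/1 normal.
Total normal subgroups: 5.

5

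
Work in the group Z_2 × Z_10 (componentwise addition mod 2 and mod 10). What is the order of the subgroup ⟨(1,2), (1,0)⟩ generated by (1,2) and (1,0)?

10

|⟨(1,2)⟩| = 10 and |⟨(1,0)⟩| = 2, so |H| is a multiple of lcm(10, 2) = 10 and divides |G| = 20.
Closing under the operation: H = {(0,0), (0,2), (0,4), (0,6), (0,8), (1,0), (1,2), (1,4), (1,6), (1,8)}, so |H| = 10.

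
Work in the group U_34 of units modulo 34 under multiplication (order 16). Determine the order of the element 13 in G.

Compute successive powers of 13 mod 34: 13, 33, 21, 1; 13^4 ≡ 1 (mod 34).
So |⟨13⟩| = 4.

4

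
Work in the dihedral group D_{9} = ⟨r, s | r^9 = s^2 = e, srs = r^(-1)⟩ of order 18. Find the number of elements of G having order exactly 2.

Enumerating element orders in G gives 9 elements of order 2.

9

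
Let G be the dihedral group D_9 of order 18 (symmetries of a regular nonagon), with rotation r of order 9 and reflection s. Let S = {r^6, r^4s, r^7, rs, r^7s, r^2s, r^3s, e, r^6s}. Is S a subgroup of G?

No

r^7 ∈ S but its inverse r^2 ∉ S, so S is not a subgroup.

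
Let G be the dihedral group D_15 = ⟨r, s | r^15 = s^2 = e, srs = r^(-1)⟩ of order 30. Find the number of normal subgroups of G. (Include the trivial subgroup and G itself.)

5

G has 28 subgroups. Checking conjugation-invariance by order — order 1: 1/1 normal; order 2: 0/15 normal; order 3: 1/1 normal; order 5: 1/1 normal; order 6: 0/5 normal; order 10: 0/3 normal; order 15: 1/1 normal; order 30: 1/1 normal.
Total normal subgroups: 5.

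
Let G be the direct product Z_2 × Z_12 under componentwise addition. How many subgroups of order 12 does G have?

3

|G| = 24 and 12 | 24, so subgroups of order 12 are possible by Lagrange.
The subgroups of order 12 are: {(0,0), (0,1), (0,2), (0,3), (0,4), (0,5), (0,6), (0,7), (0,8), (0,9), (0,10), (0,11)}; {(0,0), (0,2), (0,4), (0,6), (0,8), (0,10), (1,0), (1,2), (1,4), (1,6), (1,8), (1,10)}; {(0,0), (0,2), (0,4), (0,6), (0,8), (0,10), (1,1), (1,3), (1,5), (1,7), (1,9), (1,11)}.
So G has 3 subgroups of order 12.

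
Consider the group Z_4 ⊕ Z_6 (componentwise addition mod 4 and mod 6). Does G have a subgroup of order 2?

Yes

2 | 24. A subgroup of order 2 is {(0,0), (0,3)}.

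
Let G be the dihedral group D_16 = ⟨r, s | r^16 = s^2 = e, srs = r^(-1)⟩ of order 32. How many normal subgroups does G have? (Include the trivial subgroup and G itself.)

8

G has 36 subgroups. Checking conjugation-invariance by order — order 1: 1/1 normal; order 2: 1/17 normal; order 4: 1/9 normal; order 8: 1/5 normal; order 16: 3/3 normal; order 32: 1/1 normal.
Total normal subgroups: 8.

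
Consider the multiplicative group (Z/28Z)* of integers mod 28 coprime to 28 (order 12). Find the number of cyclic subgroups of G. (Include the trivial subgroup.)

A cyclic subgroup of order d is generated by each of its φ(d) elements of order d, so the cyclic subgroups of order d number (#elements of order d)/φ(d).
Cyclic subgroups by order — order 1: 1; order 2: 3; order 3: 1; order 6: 3.
Total: 8.

8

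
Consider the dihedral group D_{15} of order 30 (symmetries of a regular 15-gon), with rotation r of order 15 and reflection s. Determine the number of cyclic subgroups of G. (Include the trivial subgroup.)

19

Group the elements of G by the cyclic subgroup they generate; each cyclic subgroup of order d accounts for φ(d) elements.
Cyclic subgroups by order — order 1: 1; order 2: 15; order 3: 1; order 5: 1; order 15: 1.
Total: 19.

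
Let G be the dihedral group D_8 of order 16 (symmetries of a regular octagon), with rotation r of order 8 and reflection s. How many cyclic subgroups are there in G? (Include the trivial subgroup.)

Each element a generates a cyclic subgroup ⟨a⟩; distinct elements may generate the same one (a cyclic group of order d has φ(d) generators).
Cyclic subgroups by order — order 1: 1; order 2: 9; order 4: 1; order 8: 1.
Total: 12.

12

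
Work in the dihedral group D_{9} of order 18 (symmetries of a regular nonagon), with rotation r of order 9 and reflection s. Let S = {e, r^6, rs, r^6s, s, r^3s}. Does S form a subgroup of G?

r^6 ∈ S but its inverse r^3 ∉ S, so S is not a subgroup.

No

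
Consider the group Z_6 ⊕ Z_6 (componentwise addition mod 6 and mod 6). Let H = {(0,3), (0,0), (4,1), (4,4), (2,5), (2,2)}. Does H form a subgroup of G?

Yes

|H| = 6 divides |G| = 36, consistent with Lagrange.
H contains the identity, every element's inverse is in H, and H is closed under +: it is a subgroup.
In fact H = ⟨(2,5)⟩.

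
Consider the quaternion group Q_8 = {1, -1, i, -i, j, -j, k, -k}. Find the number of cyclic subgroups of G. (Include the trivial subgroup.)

A cyclic subgroup of order d is generated by each of its φ(d) elements of order d, so the cyclic subgroups of order d number (#elements of order d)/φ(d).
Cyclic subgroups by order — order 1: 1; order 2: 1; order 4: 3.
Total: 5.

5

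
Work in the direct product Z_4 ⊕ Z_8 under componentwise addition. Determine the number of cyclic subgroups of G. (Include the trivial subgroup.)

14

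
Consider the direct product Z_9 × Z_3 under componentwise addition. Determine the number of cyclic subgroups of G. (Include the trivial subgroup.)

8

A cyclic subgroup of order d is generated by each of its φ(d) elements of order d, so the cyclic subgroups of order d number (#elements of order d)/φ(d).
Cyclic subgroups by order — order 1: 1; order 3: 4; order 9: 3.
Total: 8.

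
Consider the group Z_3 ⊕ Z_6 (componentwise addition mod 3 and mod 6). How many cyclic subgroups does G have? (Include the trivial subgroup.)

10

A cyclic subgroup of order d is generated by each of its φ(d) elements of order d, so the cyclic subgroups of order d number (#elements of order d)/φ(d).
Cyclic subgroups by order — order 1: 1; order 2: 1; order 3: 4; order 6: 4.
Total: 10.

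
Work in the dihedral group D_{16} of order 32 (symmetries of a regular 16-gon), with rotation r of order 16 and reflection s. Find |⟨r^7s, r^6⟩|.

|⟨r^7s⟩| = 2 and |⟨r^6⟩| = 8, so |H| is a multiple of lcm(2, 8) = 8 and divides |G| = 32.
Closing under the operation: H = {e, r^2, r^4, r^6, r^8, r^10, r^12, r^14, rs, r^3s, r^5s, r^7s, r^9s, r^11s, r^13s, r^15s}, so |H| = 16.

16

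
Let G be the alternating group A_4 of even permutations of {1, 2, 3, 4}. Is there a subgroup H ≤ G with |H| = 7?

7 does not divide |G| = 12, so by Lagrange no subgroup of order 7 exists.

No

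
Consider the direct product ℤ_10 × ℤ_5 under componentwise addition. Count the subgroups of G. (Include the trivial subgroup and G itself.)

16

|G| = 50, so by Lagrange every subgroup order divides 50. Divisors: 1, 2, 5, 10, 25, 50.
Subgroups by order — order 1: 1; order 2: 1; order 5: 6; order 10: 6; order 25: 1; order 50: 1.
Total: 1 + 1 + 6 + 6 + 1 + 1 = 16.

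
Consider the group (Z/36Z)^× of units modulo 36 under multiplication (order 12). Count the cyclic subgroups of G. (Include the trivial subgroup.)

A cyclic subgroup of order d is generated by each of its φ(d) elements of order d, so the cyclic subgroups of order d number (#elements of order d)/φ(d).
Cyclic subgroups by order — order 1: 1; order 2: 3; order 3: 1; order 6: 3.
Total: 8.

8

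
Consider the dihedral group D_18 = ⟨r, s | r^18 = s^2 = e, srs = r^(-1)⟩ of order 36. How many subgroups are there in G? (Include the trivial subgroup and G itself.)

|G| = 36, so by Lagrange every subgroup order divides 36. Divisors: 1, 2, 3, 4, 6, 9, 12, 18, 36.
Subgroups by order — order 1: 1; order 2: 19; order 3: 1; order 4: 9; order 6: 7; order 9: 1; order 12: 3; order 18: 3; order 36: 1.
Total: 1 + 19 + 1 + 9 + 7 + 1 + 3 + 3 + 1 = 45.

45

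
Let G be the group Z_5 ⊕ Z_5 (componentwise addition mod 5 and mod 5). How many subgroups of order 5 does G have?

6

|G| = 25 and 5 | 25, so subgroups of order 5 are possible by Lagrange.
The subgroups of order 5 are: {(0,0), (0,1), (0,2), (0,3), (0,4)}; {(0,0), (1,0), (2,0), (3,0), (4,0)}; {(0,0), (1,1), (2,2), (3,3), (4,4)}; {(0,0), (1,2), (2,4), (3,1), (4,3)}; … (6 in all).
So G has 6 subgroups of order 5.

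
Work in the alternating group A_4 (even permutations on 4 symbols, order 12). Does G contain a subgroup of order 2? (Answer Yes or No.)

2 | 12. A subgroup of order 2 is {e, (1 2)(3 4)}.

Yes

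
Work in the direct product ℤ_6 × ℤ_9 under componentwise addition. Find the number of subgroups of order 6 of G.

4

|G| = 54 and 6 | 54, so subgroups of order 6 are possible by Lagrange.
The subgroups of order 6 are: {(0,0), (0,3), (0,6), (3,0), (3,3), (3,6)}; {(0,0), (1,0), (2,0), (3,0), (4,0), (5,0)}; {(0,0), (1,3), (2,6), (3,0), (4,3), (5,6)}; {(0,0), (1,6), (2,3), (3,0), (4,6), (5,3)}.
So G has 4 subgroups of order 6.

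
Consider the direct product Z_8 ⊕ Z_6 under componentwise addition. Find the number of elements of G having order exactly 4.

An element (a,b) has order lcm(ord(a), ord(b)); count pairs with lcm equal to 4.
Enumerating gives 4 such elements.

4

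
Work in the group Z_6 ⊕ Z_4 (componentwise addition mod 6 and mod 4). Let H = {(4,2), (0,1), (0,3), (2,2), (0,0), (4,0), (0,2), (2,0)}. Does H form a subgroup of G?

No

Closure fails: (0,1) + (4,0) = (4,1) ∉ H. So H is not a subgroup.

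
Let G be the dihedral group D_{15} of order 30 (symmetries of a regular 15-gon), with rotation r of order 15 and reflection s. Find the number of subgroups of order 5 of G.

|G| = 30 and 5 | 30, so subgroups of order 5 are possible by Lagrange.
The subgroups of order 5 are: {e, r^3, r^6, r^9, r^12}.
So G has 1 subgroup of order 5.

1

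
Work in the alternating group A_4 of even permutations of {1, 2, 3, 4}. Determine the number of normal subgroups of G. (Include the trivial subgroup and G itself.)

G has 10 subgroups. Checking conjugation-invariance by order — order 1: 1/1 normal; order 2: 0/3 normal; order 3: 0/4 normal; order 4: 1/1 normal; order 12: 1/1 normal.
Total normal subgroups: 3.

3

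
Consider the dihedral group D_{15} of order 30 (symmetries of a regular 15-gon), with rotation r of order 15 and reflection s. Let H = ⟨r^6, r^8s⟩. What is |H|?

|⟨r^6⟩| = 5 and |⟨r^8s⟩| = 2, so |H| is a multiple of lcm(5, 2) = 10 and divides |G| = 30.
Closing under the operation: H = {e, r^3, r^6, r^9, r^12, r^2s, r^5s, r^8s, r^11s, r^14s}, so |H| = 10.

10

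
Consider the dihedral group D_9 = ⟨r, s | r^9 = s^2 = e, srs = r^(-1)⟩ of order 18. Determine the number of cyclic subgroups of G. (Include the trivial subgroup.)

12

A cyclic subgroup of order d is generated by each of its φ(d) elements of order d, so the cyclic subgroups of order d number (#elements of order d)/φ(d).
Cyclic subgroups by order — order 1: 1; order 2: 9; order 3: 1; order 9: 1.
Total: 12.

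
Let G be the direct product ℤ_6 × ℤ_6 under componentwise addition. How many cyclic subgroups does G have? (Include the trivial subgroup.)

A cyclic subgroup of order d is generated by each of its φ(d) elements of order d, so the cyclic subgroups of order d number (#elements of order d)/φ(d).
Cyclic subgroups by order — order 1: 1; order 2: 3; order 3: 4; order 6: 12.
Total: 20.

20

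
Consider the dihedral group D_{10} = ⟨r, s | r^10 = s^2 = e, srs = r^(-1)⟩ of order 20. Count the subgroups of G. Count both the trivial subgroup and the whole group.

|G| = 20, so by Lagrange every subgroup order divides 20. Divisors: 1, 2, 4, 5, 10, 20.
Subgroups by order — order 1: 1; order 2: 11; order 4: 5; order 5: 1; order 10: 3; order 20: 1.
Total: 1 + 11 + 5 + 1 + 3 + 1 = 22.

22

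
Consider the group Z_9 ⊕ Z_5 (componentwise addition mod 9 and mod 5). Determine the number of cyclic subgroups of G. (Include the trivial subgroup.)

6

A cyclic subgroup of order d is generated by each of its φ(d) elements of order d, so the cyclic subgroups of order d number (#elements of order d)/φ(d).
Cyclic subgroups by order — order 1: 1; order 3: 1; order 5: 1; order 9: 1; order 15: 1; order 45: 1.
Total: 6.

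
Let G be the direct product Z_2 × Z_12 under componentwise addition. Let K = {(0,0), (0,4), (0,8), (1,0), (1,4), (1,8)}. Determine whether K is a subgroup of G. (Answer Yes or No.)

|K| = 6 divides |G| = 24, consistent with Lagrange.
K contains the identity, every element's inverse is in K, and K is closed under +: it is a subgroup.
In fact K = ⟨(1,8)⟩.

Yes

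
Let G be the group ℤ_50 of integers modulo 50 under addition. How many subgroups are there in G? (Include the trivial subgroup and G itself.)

Subgroups of the cyclic group ℤ_50 correspond bijectively to divisors of 50.
Divisors of 50: 1, 2, 5, 10, 25, 50.
So ℤ_50 has 6 subgroups.

6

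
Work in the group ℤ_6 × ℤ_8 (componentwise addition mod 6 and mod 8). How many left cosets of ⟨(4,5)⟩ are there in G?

2

|⟨(4,5)⟩| = 24 and |G| = 48.
By Lagrange, [G : H] = |G|/|H| = 48/24 = 2.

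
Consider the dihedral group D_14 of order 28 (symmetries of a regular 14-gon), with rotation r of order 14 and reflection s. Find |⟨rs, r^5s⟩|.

|⟨rs⟩| = 2 and |⟨r^5s⟩| = 2, so |H| is a multiple of lcm(2, 2) = 2 and divides |G| = 28.
Closing under the operation: H = {e, r^2, r^4, r^6, r^8, r^10, r^12, rs, r^3s, r^5s, r^7s, r^9s, r^11s, r^13s}, so |H| = 14.

14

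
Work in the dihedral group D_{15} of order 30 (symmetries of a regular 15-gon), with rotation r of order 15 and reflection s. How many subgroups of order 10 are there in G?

3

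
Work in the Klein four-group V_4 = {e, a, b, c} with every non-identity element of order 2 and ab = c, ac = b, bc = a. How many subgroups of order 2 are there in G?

|G| = 4 and 2 | 4, so subgroups of order 2 are possible by Lagrange.
The subgroups of order 2 are: {e, a}; {e, b}; {e, c}.
So G has 3 subgroups of order 2.

3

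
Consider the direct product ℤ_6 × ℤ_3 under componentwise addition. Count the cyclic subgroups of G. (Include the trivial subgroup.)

Group the elements of G by the cyclic subgroup they generate; each cyclic subgroup of order d accounts for φ(d) elements.
Cyclic subgroups by order — order 1: 1; order 2: 1; order 3: 4; order 6: 4.
Total: 10.

10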